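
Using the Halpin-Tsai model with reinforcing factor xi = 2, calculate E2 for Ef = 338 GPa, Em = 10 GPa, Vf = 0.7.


eta = (Ef/Em - 1)/(Ef/Em + xi) = (33.8 - 1)/(33.8 + 2) = 0.9162
E2 = Em*(1+xi*eta*Vf)/(1-eta*Vf) = 63.64 GPa

63.64 GPa


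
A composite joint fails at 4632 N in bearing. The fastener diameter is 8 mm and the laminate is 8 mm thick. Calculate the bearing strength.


sigma_br = F/(d*h) = 4632/(8*8) = 72.4 MPa

72.4 MPa


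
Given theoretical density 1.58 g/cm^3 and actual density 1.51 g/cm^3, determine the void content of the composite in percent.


Void% = (rho_theo - rho_actual)/rho_theo * 100 = (1.58 - 1.51)/1.58 * 100 = 4.43%

4.43%


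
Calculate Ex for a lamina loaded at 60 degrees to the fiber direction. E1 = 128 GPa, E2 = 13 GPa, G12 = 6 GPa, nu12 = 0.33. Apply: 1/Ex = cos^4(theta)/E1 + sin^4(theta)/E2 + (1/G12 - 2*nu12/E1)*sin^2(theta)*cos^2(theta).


cos^4(60) = 0.0625, sin^4(60) = 0.5625, sin^2(60)*cos^2(60) = 0.1875
1/G12 - 2*nu12/E1 = 1/6 - 2*0.33/128 = 0.16151 GPa^-1
1/Ex = 0.0625/128 + 0.5625/13 + 0.16151*0.1875 = 0.0740407 GPa^-1
Ex = 13.51 GPa

13.51 GPa


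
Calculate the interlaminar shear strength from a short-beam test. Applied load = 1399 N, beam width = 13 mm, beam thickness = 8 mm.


ILSS = 3F/(4bh) = 3*1399/(4*13*8) = 10.09 MPa

10.09 MPa


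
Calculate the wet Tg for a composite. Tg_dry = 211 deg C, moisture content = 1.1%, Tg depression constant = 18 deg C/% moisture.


Tg_wet = Tg_dry - k*moisture = 211 - 18*1.1 = 191.2 deg C

191.2 deg C


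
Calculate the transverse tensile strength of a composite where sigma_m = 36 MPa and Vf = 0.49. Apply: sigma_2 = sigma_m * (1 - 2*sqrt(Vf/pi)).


factor = 1 - 2*sqrt(0.49/pi) = 0.2101
sigma_2 = 36 * 0.2101 = 7.56 MPa

7.56 MPa


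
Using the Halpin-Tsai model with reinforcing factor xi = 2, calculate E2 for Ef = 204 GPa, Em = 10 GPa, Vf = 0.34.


eta = (Ef/Em - 1)/(Ef/Em + xi) = (20.4 - 1)/(20.4 + 2) = 0.8661
E2 = Em*(1+xi*eta*Vf)/(1-eta*Vf) = 22.52 GPa

22.52 GPa


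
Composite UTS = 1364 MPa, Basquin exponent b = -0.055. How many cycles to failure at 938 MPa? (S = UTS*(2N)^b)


N = 0.5 * (S/UTS)^(1/b) = 0.5 * (938/1364)^(1/-0.055) = 452.4216 cycles

452.4216 cycles


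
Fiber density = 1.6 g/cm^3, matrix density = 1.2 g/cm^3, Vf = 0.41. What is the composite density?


rho_c = rho_f*Vf + rho_m*(1-Vf) = 1.6*0.41 + 1.2*0.59 = 1.364 g/cm^3

1.364 g/cm^3


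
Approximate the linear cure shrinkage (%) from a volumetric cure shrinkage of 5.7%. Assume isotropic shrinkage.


Linear shrinkage ≈ vol_shrink/3 = 5.7/3 = 1.9%

1.9%


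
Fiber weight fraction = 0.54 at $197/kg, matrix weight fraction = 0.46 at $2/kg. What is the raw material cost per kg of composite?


Cost = cost_f*Wf + cost_m*Wm = 197*0.54 + 2*0.46 = $107.3/kg

$107.3/kg


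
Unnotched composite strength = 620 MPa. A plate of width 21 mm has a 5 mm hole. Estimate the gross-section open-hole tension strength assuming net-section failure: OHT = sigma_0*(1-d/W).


OHT = sigma_0*(1-d/W) = 620*(1-5/21) = 472.4 MPa

472.4 MPa


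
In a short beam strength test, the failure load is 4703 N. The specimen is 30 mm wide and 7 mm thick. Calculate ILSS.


ILSS = 3F/(4bh) = 3*4703/(4*30*7) = 16.8 MPa

16.8 MPa


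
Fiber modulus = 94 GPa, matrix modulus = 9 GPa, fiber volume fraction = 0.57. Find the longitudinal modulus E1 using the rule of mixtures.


E1 = Ef*Vf + Em*(1-Vf) = 94*0.57 + 9*0.43 = 57.45 GPa

57.45 GPa


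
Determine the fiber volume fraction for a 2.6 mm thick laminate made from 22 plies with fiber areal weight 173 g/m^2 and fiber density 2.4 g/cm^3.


Vf = n * FAW / (rho_f * h * 1000) = 22 * 173 / (2.4 * 2.6 * 1000) = 0.6099

0.6099


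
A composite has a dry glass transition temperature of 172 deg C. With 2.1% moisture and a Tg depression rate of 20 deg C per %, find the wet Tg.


Tg_wet = Tg_dry - k*moisture = 172 - 20*2.1 = 130.0 deg C

130.0 deg C


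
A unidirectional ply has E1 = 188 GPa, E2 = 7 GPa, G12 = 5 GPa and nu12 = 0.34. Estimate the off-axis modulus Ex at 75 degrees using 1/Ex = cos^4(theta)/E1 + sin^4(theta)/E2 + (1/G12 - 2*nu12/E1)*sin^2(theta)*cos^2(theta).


cos^4(75) = 0.004487, sin^4(75) = 0.870513, sin^2(75)*cos^2(75) = 0.0625
1/G12 - 2*nu12/E1 = 1/5 - 2*0.34/188 = 0.196383 GPa^-1
1/Ex = 0.004487/188 + 0.870513/7 + 0.196383*0.0625 = 0.1366568 GPa^-1
Ex = 7.32 GPa

7.32 GPa


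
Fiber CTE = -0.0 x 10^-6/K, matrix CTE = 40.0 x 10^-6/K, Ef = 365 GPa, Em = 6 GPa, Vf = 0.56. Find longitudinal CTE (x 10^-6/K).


E1 = Ef*Vf + Em*(1-Vf) = 207.04
alpha_1 = (alpha_f*Ef*Vf + alpha_m*Em*(1-Vf))/E1 = 0.51 x 10^-6/K

0.51 x 10^-6/K


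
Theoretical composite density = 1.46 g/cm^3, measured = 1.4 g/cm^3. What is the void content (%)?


Void% = (rho_theo - rho_actual)/rho_theo * 100 = (1.46 - 1.4)/1.46 * 100 = 4.11%

4.11%


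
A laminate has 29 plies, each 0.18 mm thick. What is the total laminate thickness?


h = n * t_ply = 29 * 0.18 = 5.22 mm

5.22 mm


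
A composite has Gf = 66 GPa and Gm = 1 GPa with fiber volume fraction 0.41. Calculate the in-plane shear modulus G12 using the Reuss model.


1/G12 = Vf/Gf + (1-Vf)/Gm = 0.41/66 + 0.59/1
G12 = 1.68 GPa

1.68 GPa


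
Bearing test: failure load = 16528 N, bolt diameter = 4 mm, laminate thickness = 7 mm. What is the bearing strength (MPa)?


sigma_br = F/(d*h) = 16528/(4*7) = 590.3 MPa

590.3 MPa


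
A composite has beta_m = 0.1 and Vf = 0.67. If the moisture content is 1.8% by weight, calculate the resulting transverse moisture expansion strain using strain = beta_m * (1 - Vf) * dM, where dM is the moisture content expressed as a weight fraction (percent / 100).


dM = 1.8/100 = 0.018
strain = beta_m * (1-Vf) * dM = 0.1 * 0.33 * 0.018 = 0.000594

0.000594


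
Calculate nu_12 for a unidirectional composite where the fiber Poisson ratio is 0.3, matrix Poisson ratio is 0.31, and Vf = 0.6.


nu_12 = nu_f*Vf + nu_m*(1-Vf) = 0.3*0.6 + 0.31*0.4 = 0.304

0.304


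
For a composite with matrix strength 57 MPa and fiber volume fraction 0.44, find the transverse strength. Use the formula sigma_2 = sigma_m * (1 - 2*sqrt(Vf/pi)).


factor = 1 - 2*sqrt(0.44/pi) = 0.2515
sigma_2 = 57 * 0.2515 = 14.34 MPa

14.34 MPa


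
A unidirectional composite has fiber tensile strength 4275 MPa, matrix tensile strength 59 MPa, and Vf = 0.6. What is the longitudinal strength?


sigma_1 = sigma_f*Vf + sigma_m*(1-Vf) = 4275*0.6 + 59*0.4 = 2588.6 MPa

2588.6 MPa


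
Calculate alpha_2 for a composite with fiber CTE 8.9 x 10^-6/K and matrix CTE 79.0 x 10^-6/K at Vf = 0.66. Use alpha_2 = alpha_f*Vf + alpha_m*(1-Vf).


alpha_2 = alpha_f*Vf + alpha_m*(1-Vf) = 8.9*0.66 + 79.0*0.34 = 32.7 x 10^-6/K

32.7 x 10^-6/K


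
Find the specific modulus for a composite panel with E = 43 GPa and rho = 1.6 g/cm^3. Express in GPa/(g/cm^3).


Specific stiffness = E/rho = 43/1.6 = 26.9 GPa/(g/cm^3)

26.9 GPa/(g/cm^3)


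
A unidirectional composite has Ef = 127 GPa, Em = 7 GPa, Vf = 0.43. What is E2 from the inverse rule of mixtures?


1/E2 = Vf/Ef + (1-Vf)/Em = 0.43/127 + 0.57/7
E2 = 11.79 GPa

11.79 GPa


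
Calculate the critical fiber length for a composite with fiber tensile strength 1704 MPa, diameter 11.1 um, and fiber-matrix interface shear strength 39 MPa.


Lc = sigma_f * d / (2 * tau_i) = 1704 * 11.1 / (2 * 39) = 242.5 um

242.5 um


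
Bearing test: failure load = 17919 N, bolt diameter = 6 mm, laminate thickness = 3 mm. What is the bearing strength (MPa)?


sigma_br = F/(d*h) = 17919/(6*3) = 995.5 MPa

995.5 MPa


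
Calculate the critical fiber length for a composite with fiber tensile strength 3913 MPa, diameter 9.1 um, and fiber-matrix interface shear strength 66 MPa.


Lc = sigma_f * d / (2 * tau_i) = 3913 * 9.1 / (2 * 66) = 269.8 um

269.8 um


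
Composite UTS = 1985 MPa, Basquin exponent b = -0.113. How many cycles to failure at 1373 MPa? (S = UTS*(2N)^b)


N = 0.5 * (S/UTS)^(1/b) = 0.5 * (1373/1985)^(1/-0.113) = 13.0526 cycles

13.0526 cycles


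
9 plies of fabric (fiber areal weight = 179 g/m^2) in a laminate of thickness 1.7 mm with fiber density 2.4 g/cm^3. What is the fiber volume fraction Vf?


Vf = n * FAW / (rho_f * h * 1000) = 9 * 179 / (2.4 * 1.7 * 1000) = 0.3949

0.3949


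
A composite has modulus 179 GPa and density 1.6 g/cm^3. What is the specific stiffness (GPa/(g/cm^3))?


Specific stiffness = E/rho = 179/1.6 = 111.9 GPa/(g/cm^3)

111.9 GPa/(g/cm^3)


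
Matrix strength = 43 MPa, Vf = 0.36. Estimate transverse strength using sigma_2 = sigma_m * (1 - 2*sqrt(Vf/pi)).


factor = 1 - 2*sqrt(0.36/pi) = 0.323
sigma_2 = 43 * 0.323 = 13.89 MPa

13.89 MPa


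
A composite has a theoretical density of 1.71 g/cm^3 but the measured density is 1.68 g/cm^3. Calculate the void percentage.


Void% = (rho_theo - rho_actual)/rho_theo * 100 = (1.71 - 1.68)/1.71 * 100 = 1.75%

1.75%


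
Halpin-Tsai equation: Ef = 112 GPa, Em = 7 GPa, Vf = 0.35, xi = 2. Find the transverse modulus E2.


eta = (Ef/Em - 1)/(Ef/Em + xi) = (16.0 - 1)/(16.0 + 2) = 0.8333
E2 = Em*(1+xi*eta*Vf)/(1-eta*Vf) = 15.65 GPa

15.65 GPa


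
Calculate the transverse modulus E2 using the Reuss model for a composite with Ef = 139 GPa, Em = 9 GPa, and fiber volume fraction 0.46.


1/E2 = Vf/Ef + (1-Vf)/Em = 0.46/139 + 0.54/9
E2 = 15.8 GPa

15.8 GPa


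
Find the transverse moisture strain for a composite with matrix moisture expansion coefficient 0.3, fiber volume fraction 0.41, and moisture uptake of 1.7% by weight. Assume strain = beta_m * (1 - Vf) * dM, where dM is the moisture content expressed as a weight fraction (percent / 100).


dM = 1.7/100 = 0.017
strain = beta_m * (1-Vf) * dM = 0.3 * 0.59 * 0.017 = 0.003009

0.003009


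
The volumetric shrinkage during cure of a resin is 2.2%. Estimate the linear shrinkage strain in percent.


Linear shrinkage ≈ vol_shrink/3 = 2.2/3 = 0.733%

0.733%


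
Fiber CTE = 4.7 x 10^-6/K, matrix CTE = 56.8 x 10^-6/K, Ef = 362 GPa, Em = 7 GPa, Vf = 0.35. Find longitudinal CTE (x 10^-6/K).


E1 = Ef*Vf + Em*(1-Vf) = 131.25
alpha_1 = (alpha_f*Ef*Vf + alpha_m*Em*(1-Vf))/E1 = 6.51 x 10^-6/K

6.51 x 10^-6/K


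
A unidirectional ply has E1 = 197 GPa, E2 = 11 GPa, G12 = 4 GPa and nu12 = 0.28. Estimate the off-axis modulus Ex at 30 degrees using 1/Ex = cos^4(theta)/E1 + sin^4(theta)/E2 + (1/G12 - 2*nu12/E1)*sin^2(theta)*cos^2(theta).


cos^4(30) = 0.5625, sin^4(30) = 0.0625, sin^2(30)*cos^2(30) = 0.1875
1/G12 - 2*nu12/E1 = 1/4 - 2*0.28/197 = 0.247157 GPa^-1
1/Ex = 0.5625/197 + 0.0625/11 + 0.247157*0.1875 = 0.0548792 GPa^-1
Ex = 18.22 GPa

18.22 GPa


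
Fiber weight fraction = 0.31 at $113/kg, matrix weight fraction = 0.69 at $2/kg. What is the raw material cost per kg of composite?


Cost = cost_f*Wf + cost_m*Wm = 113*0.31 + 2*0.69 = $36.41/kg

$36.41/kg


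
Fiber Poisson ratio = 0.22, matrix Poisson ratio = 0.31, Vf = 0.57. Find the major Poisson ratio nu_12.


nu_12 = nu_f*Vf + nu_m*(1-Vf) = 0.22*0.57 + 0.31*0.43 = 0.2587

0.2587


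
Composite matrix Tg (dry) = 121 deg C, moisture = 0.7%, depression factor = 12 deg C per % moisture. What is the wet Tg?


Tg_wet = Tg_dry - k*moisture = 121 - 12*0.7 = 112.6 deg C

112.6 deg C


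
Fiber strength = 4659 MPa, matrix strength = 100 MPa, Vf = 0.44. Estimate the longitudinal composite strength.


sigma_1 = sigma_f*Vf + sigma_m*(1-Vf) = 4659*0.44 + 100*0.56 = 2106.0 MPa

2106.0 MPa


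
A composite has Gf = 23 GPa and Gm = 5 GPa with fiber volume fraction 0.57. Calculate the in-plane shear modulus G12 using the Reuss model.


1/G12 = Vf/Gf + (1-Vf)/Gm = 0.57/23 + 0.43/5
G12 = 9.03 GPa

9.03 GPa


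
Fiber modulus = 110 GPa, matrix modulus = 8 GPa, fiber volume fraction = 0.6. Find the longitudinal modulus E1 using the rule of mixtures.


E1 = Ef*Vf + Em*(1-Vf) = 110*0.6 + 8*0.4 = 69.2 GPa

69.2 GPa


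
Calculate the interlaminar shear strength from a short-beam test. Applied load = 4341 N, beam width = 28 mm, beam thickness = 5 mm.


ILSS = 3F/(4bh) = 3*4341/(4*28*5) = 23.26 MPa

23.26 MPa


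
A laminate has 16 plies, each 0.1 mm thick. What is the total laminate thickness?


h = n * t_ply = 16 * 0.1 = 1.6 mm

1.6 mm


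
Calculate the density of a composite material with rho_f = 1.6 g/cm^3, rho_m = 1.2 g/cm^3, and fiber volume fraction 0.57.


rho_c = rho_f*Vf + rho_m*(1-Vf) = 1.6*0.57 + 1.2*0.43 = 1.428 g/cm^3

1.428 g/cm^3


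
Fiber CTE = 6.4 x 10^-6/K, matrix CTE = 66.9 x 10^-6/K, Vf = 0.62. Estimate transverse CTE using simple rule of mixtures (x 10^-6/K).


alpha_2 = alpha_f*Vf + alpha_m*(1-Vf) = 6.4*0.62 + 66.9*0.38 = 29.4 x 10^-6/K

29.4 x 10^-6/K


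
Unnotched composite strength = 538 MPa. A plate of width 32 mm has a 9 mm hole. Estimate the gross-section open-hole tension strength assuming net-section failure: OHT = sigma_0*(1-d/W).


OHT = sigma_0*(1-d/W) = 538*(1-9/32) = 386.7 MPa

386.7 MPa


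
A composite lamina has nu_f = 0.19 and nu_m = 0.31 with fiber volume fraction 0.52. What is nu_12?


nu_12 = nu_f*Vf + nu_m*(1-Vf) = 0.19*0.52 + 0.31*0.48 = 0.2476

0.2476


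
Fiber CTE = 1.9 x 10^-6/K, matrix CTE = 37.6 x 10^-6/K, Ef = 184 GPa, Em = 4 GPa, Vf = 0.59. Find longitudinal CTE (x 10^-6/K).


E1 = Ef*Vf + Em*(1-Vf) = 110.2
alpha_1 = (alpha_f*Ef*Vf + alpha_m*Em*(1-Vf))/E1 = 2.43 x 10^-6/K

2.43 x 10^-6/K


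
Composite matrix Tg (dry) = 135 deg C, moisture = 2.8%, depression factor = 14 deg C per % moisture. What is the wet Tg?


Tg_wet = Tg_dry - k*moisture = 135 - 14*2.8 = 95.8 deg C

95.8 deg C


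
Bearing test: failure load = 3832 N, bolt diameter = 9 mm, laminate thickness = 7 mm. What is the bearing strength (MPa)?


sigma_br = F/(d*h) = 3832/(9*7) = 60.8 MPa

60.8 MPa


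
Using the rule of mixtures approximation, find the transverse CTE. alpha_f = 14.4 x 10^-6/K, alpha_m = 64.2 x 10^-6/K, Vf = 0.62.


alpha_2 = alpha_f*Vf + alpha_m*(1-Vf) = 14.4*0.62 + 64.2*0.38 = 33.3 x 10^-6/K

33.3 x 10^-6/K


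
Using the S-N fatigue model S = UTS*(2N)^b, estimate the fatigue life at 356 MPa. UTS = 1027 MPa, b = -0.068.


N = 0.5 * (S/UTS)^(1/b) = 0.5 * (356/1027)^(1/-0.068) = 2.9204e+06 cycles

2.9204e+06 cycles


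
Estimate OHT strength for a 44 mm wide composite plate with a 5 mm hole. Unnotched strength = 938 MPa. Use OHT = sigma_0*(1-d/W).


OHT = sigma_0*(1-d/W) = 938*(1-5/44) = 831.4 MPa

831.4 MPa


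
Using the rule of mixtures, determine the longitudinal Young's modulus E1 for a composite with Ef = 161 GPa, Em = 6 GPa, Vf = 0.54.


E1 = Ef*Vf + Em*(1-Vf) = 161*0.54 + 6*0.46 = 89.7 GPa

89.7 GPa


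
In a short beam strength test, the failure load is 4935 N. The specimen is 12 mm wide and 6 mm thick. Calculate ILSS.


ILSS = 3F/(4bh) = 3*4935/(4*12*6) = 51.41 MPa

51.41 MPa


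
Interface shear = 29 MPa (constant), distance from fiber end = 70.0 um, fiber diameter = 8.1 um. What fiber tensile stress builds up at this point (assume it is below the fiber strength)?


Force balance: sigma_f * (pi*d^2/4) = tau * (pi*d) * x  ->  sigma_f = 4 * tau * x / d
sigma_f = 4 * 29 * 70.0 / 8.1 = 1002.5 MPa

1002.5 MPa


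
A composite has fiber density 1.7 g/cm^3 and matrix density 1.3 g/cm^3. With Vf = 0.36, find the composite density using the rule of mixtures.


rho_c = rho_f*Vf + rho_m*(1-Vf) = 1.7*0.36 + 1.3*0.64 = 1.444 g/cm^3

1.444 g/cm^3


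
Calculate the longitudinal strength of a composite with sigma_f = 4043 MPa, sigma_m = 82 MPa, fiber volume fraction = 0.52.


sigma_1 = sigma_f*Vf + sigma_m*(1-Vf) = 4043*0.52 + 82*0.48 = 2141.7 MPa

2141.7 MPa


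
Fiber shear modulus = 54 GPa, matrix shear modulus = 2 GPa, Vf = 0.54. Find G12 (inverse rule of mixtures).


1/G12 = Vf/Gf + (1-Vf)/Gm = 0.54/54 + 0.46/2
G12 = 4.17 GPa

4.17 GPa


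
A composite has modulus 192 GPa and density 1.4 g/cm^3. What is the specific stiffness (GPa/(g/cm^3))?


Specific stiffness = E/rho = 192/1.4 = 137.1 GPa/(g/cm^3)

137.1 GPa/(g/cm^3)


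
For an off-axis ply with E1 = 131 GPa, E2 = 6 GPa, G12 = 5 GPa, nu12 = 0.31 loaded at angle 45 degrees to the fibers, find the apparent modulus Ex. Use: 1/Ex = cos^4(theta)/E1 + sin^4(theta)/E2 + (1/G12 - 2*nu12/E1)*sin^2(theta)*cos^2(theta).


cos^4(45) = 0.25, sin^4(45) = 0.25, sin^2(45)*cos^2(45) = 0.25
1/G12 - 2*nu12/E1 = 1/5 - 2*0.31/131 = 0.195267 GPa^-1
1/Ex = 0.25/131 + 0.25/6 + 0.195267*0.25 = 0.0923919 GPa^-1
Ex = 10.82 GPa

10.82 GPa


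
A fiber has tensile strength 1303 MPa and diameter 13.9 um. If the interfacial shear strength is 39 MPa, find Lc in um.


Lc = sigma_f * d / (2 * tau_i) = 1303 * 13.9 / (2 * 39) = 232.2 um

232.2 um


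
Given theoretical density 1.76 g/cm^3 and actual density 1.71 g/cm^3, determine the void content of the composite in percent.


Void% = (rho_theo - rho_actual)/rho_theo * 100 = (1.76 - 1.71)/1.76 * 100 = 2.84%

2.84%


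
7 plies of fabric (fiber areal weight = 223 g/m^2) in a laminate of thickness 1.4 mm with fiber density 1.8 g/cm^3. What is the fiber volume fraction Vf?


Vf = n * FAW / (rho_f * h * 1000) = 7 * 223 / (1.8 * 1.4 * 1000) = 0.6194

0.6194


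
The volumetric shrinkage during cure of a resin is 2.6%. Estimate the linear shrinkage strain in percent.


Linear shrinkage ≈ vol_shrink/3 = 2.6/3 = 0.867%

0.867%


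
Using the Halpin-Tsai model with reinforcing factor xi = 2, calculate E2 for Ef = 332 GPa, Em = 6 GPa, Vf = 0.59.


eta = (Ef/Em - 1)/(Ef/Em + xi) = (55.3333 - 1)/(55.3333 + 2) = 0.9477
E2 = Em*(1+xi*eta*Vf)/(1-eta*Vf) = 28.83 GPa

28.83 GPa


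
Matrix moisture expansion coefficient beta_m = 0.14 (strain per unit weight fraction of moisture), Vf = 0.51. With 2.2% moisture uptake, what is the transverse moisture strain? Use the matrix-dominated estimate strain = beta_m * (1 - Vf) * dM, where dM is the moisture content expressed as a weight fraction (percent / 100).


dM = 2.2/100 = 0.022
strain = beta_m * (1-Vf) * dM = 0.14 * 0.49 * 0.022 = 0.0015092

0.0015092


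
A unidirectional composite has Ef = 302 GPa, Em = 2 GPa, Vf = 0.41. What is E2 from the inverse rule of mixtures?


1/E2 = Vf/Ef + (1-Vf)/Em = 0.41/302 + 0.59/2
E2 = 3.37 GPa

3.37 GPa


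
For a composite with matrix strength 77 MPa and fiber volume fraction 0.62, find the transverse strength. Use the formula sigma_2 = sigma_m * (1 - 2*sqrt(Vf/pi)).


factor = 1 - 2*sqrt(0.62/pi) = 0.1115
sigma_2 = 77 * 0.1115 = 8.59 MPa

8.59 MPa


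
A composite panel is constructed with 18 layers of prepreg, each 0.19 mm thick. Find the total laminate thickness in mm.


h = n * t_ply = 18 * 0.19 = 3.42 mm

3.42 mm


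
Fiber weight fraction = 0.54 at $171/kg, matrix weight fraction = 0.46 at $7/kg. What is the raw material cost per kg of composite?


Cost = cost_f*Wf + cost_m*Wm = 171*0.54 + 7*0.46 = $95.56/kg

$95.56/kg


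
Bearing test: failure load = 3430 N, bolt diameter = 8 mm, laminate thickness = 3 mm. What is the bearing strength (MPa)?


sigma_br = F/(d*h) = 3430/(8*3) = 142.9 MPa

142.9 MPa


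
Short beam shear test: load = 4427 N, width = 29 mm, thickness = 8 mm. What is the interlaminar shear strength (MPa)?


ILSS = 3F/(4bh) = 3*4427/(4*29*8) = 14.31 MPa

14.31 MPa


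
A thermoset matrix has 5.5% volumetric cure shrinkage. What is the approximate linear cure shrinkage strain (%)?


Linear shrinkage ≈ vol_shrink/3 = 5.5/3 = 1.833%

1.833%


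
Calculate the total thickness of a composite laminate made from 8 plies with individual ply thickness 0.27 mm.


h = n * t_ply = 8 * 0.27 = 2.16 mm

2.16 mm


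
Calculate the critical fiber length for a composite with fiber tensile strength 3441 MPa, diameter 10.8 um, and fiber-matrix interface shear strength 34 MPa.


Lc = sigma_f * d / (2 * tau_i) = 3441 * 10.8 / (2 * 34) = 546.5 um

546.5 um


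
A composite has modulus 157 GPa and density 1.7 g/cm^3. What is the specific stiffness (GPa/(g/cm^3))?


Specific stiffness = E/rho = 157/1.7 = 92.4 GPa/(g/cm^3)

92.4 GPa/(g/cm^3)


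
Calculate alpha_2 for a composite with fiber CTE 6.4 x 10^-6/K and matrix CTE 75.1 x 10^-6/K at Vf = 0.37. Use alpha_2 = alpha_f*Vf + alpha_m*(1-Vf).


alpha_2 = alpha_f*Vf + alpha_m*(1-Vf) = 6.4*0.37 + 75.1*0.63 = 49.7 x 10^-6/K

49.7 x 10^-6/K


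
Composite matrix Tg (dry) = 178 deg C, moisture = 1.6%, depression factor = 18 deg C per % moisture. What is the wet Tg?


Tg_wet = Tg_dry - k*moisture = 178 - 18*1.6 = 149.2 deg C

149.2 deg C


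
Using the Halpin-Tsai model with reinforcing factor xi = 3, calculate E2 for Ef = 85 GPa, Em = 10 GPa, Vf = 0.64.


eta = (Ef/Em - 1)/(Ef/Em + xi) = (8.5 - 1)/(8.5 + 3) = 0.6522
E2 = Em*(1+xi*eta*Vf)/(1-eta*Vf) = 38.66 GPa

38.66 GPa


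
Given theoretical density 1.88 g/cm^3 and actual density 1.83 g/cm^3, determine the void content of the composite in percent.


Void% = (rho_theo - rho_actual)/rho_theo * 100 = (1.88 - 1.83)/1.88 * 100 = 2.66%

2.66%


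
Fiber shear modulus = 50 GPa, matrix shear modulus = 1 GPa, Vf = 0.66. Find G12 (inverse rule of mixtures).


1/G12 = Vf/Gf + (1-Vf)/Gm = 0.66/50 + 0.34/1
G12 = 2.83 GPa

2.83 GPa


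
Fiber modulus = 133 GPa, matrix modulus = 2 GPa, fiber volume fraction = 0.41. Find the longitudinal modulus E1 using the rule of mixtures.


E1 = Ef*Vf + Em*(1-Vf) = 133*0.41 + 2*0.59 = 55.71 GPa

55.71 GPa


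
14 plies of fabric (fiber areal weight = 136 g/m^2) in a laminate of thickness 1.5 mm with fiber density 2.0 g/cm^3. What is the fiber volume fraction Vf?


Vf = n * FAW / (rho_f * h * 1000) = 14 * 136 / (2.0 * 1.5 * 1000) = 0.6347

0.6347


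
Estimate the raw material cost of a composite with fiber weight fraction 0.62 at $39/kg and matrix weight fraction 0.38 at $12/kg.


Cost = cost_f*Wf + cost_m*Wm = 39*0.62 + 12*0.38 = $28.74/kg

$28.74/kg


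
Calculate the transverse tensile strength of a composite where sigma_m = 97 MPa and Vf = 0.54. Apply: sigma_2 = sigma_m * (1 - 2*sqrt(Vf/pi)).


factor = 1 - 2*sqrt(0.54/pi) = 0.1708
sigma_2 = 97 * 0.1708 = 16.57 MPa

16.57 MPa


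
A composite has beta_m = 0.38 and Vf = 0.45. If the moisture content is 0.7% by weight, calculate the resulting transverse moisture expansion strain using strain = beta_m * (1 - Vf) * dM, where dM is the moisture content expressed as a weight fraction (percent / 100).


dM = 0.7/100 = 0.007
strain = beta_m * (1-Vf) * dM = 0.38 * 0.55 * 0.007 = 0.001463

0.001463


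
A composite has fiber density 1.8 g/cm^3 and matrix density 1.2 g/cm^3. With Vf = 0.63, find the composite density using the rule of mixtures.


rho_c = rho_f*Vf + rho_m*(1-Vf) = 1.8*0.63 + 1.2*0.37 = 1.578 g/cm^3

1.578 g/cm^3


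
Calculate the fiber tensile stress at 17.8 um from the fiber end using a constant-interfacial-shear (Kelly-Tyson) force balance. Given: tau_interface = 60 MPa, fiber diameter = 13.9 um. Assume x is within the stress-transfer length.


Force balance: sigma_f * (pi*d^2/4) = tau * (pi*d) * x  ->  sigma_f = 4 * tau * x / d
sigma_f = 4 * 60 * 17.8 / 13.9 = 307.3 MPa

307.3 MPa


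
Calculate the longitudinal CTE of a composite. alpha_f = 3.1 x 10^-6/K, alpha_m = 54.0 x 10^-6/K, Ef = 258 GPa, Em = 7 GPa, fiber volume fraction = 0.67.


E1 = Ef*Vf + Em*(1-Vf) = 175.17
alpha_1 = (alpha_f*Ef*Vf + alpha_m*Em*(1-Vf))/E1 = 3.77 x 10^-6/K

3.77 x 10^-6/K


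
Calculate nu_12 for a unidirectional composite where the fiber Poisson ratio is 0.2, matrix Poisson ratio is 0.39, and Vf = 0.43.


nu_12 = nu_f*Vf + nu_m*(1-Vf) = 0.2*0.43 + 0.39*0.57 = 0.3083

0.3083


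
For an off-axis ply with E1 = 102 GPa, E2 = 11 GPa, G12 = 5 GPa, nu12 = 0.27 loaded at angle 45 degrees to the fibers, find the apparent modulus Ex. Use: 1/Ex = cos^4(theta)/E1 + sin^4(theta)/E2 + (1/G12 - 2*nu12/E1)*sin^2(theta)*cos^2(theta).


cos^4(45) = 0.25, sin^4(45) = 0.25, sin^2(45)*cos^2(45) = 0.25
1/G12 - 2*nu12/E1 = 1/5 - 2*0.27/102 = 0.194706 GPa^-1
1/Ex = 0.25/102 + 0.25/11 + 0.194706*0.25 = 0.0738547 GPa^-1
Ex = 13.54 GPa

13.54 GPa


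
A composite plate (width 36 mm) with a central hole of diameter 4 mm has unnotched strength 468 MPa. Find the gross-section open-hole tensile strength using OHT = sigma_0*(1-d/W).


OHT = sigma_0*(1-d/W) = 468*(1-4/36) = 416.0 MPa

416.0 MPa


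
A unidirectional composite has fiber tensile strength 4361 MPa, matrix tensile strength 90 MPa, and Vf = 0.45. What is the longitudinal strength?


sigma_1 = sigma_f*Vf + sigma_m*(1-Vf) = 4361*0.45 + 90*0.55 = 2012.0 MPa

2012.0 MPa


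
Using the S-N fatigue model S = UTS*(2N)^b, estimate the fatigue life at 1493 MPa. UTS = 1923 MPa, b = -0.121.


N = 0.5 * (S/UTS)^(1/b) = 0.5 * (1493/1923)^(1/-0.121) = 4.0494 cycles

4.0494 cycles


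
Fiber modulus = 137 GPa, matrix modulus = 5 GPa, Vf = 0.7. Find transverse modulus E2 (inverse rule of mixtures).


1/E2 = Vf/Ef + (1-Vf)/Em = 0.7/137 + 0.3/5
E2 = 15.36 GPa

15.36 GPa


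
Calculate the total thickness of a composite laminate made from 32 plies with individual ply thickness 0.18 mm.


h = n * t_ply = 32 * 0.18 = 5.76 mm

5.76 mm


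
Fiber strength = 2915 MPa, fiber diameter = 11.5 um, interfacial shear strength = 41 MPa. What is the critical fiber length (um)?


Lc = sigma_f * d / (2 * tau_i) = 2915 * 11.5 / (2 * 41) = 408.8 um

408.8 um


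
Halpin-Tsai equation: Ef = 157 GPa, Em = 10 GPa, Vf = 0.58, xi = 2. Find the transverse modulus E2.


eta = (Ef/Em - 1)/(Ef/Em + xi) = (15.7 - 1)/(15.7 + 2) = 0.8305
E2 = Em*(1+xi*eta*Vf)/(1-eta*Vf) = 37.88 GPa

37.88 GPa


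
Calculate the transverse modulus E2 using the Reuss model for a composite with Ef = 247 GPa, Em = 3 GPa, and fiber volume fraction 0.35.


1/E2 = Vf/Ef + (1-Vf)/Em = 0.35/247 + 0.65/3
E2 = 4.59 GPa

4.59 GPa


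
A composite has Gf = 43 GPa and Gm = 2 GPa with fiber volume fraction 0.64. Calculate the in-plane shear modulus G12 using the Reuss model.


1/G12 = Vf/Gf + (1-Vf)/Gm = 0.64/43 + 0.36/2
G12 = 5.13 GPa

5.13 GPa


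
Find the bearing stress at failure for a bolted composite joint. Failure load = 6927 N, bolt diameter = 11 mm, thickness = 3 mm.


sigma_br = F/(d*h) = 6927/(11*3) = 209.9 MPa

209.9 MPa


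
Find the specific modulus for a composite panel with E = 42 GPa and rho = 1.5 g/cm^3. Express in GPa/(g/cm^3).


Specific stiffness = E/rho = 42/1.5 = 28.0 GPa/(g/cm^3)

28.0 GPa/(g/cm^3)


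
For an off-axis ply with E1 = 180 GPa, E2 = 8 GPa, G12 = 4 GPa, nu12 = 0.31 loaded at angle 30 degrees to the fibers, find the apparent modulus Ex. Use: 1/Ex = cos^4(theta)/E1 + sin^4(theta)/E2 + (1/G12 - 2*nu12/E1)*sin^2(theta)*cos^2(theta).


cos^4(30) = 0.5625, sin^4(30) = 0.0625, sin^2(30)*cos^2(30) = 0.1875
1/G12 - 2*nu12/E1 = 1/4 - 2*0.31/180 = 0.246556 GPa^-1
1/Ex = 0.5625/180 + 0.0625/8 + 0.246556*0.1875 = 0.0571667 GPa^-1
Ex = 17.49 GPa

17.49 GPa


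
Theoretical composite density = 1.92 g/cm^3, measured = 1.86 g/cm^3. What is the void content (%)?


Void% = (rho_theo - rho_actual)/rho_theo * 100 = (1.92 - 1.86)/1.92 * 100 = 3.13%

3.13%


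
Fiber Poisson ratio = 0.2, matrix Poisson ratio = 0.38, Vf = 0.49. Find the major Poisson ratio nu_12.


nu_12 = nu_f*Vf + nu_m*(1-Vf) = 0.2*0.49 + 0.38*0.51 = 0.2918

0.2918


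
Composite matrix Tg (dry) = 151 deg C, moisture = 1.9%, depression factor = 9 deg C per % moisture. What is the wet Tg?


Tg_wet = Tg_dry - k*moisture = 151 - 9*1.9 = 133.9 deg C

133.9 deg C


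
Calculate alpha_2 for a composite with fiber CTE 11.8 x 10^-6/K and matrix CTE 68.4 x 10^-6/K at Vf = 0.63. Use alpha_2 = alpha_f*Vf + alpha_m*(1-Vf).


alpha_2 = alpha_f*Vf + alpha_m*(1-Vf) = 11.8*0.63 + 68.4*0.37 = 32.7 x 10^-6/K

32.7 x 10^-6/K


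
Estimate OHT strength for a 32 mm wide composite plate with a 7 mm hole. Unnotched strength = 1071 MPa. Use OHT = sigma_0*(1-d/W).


OHT = sigma_0*(1-d/W) = 1071*(1-7/32) = 836.7 MPa

836.7 MPa


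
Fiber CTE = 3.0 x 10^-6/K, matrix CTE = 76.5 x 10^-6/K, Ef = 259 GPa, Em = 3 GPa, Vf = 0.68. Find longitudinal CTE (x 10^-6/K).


E1 = Ef*Vf + Em*(1-Vf) = 177.08
alpha_1 = (alpha_f*Ef*Vf + alpha_m*Em*(1-Vf))/E1 = 3.4 x 10^-6/K

3.4 x 10^-6/K


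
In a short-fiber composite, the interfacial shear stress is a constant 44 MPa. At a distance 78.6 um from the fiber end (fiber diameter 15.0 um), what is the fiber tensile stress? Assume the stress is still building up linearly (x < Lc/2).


Force balance: sigma_f * (pi*d^2/4) = tau * (pi*d) * x  ->  sigma_f = 4 * tau * x / d
sigma_f = 4 * 44 * 78.6 / 15.0 = 922.2 MPa

922.2 MPa


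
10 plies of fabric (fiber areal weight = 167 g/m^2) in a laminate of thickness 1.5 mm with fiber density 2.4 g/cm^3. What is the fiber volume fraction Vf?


Vf = n * FAW / (rho_f * h * 1000) = 10 * 167 / (2.4 * 1.5 * 1000) = 0.4639

0.4639


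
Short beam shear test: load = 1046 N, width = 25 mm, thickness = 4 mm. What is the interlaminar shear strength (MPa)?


ILSS = 3F/(4bh) = 3*1046/(4*25*4) = 7.85 MPa

7.85 MPa


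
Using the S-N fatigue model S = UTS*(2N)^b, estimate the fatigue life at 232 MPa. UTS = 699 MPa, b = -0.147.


N = 0.5 * (S/UTS)^(1/b) = 0.5 * (232/699)^(1/-0.147) = 906.5669 cycles

906.5669 cycles


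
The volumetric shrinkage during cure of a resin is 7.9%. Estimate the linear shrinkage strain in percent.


Linear shrinkage ≈ vol_shrink/3 = 7.9/3 = 2.633%

2.633%


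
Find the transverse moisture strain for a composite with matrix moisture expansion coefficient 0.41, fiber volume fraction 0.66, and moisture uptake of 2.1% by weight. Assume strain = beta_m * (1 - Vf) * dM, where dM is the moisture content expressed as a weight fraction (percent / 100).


dM = 2.1/100 = 0.021
strain = beta_m * (1-Vf) * dM = 0.41 * 0.34 * 0.021 = 0.0029274

0.0029274


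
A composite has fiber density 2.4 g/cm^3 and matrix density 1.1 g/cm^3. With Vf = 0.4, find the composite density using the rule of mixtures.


rho_c = rho_f*Vf + rho_m*(1-Vf) = 2.4*0.4 + 1.1*0.6 = 1.62 g/cm^3

1.62 g/cm^3


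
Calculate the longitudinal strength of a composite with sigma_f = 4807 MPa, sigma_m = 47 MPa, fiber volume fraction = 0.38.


sigma_1 = sigma_f*Vf + sigma_m*(1-Vf) = 4807*0.38 + 47*0.62 = 1855.8 MPa

1855.8 MPa


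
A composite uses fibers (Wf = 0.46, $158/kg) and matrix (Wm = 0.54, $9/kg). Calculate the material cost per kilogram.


Cost = cost_f*Wf + cost_m*Wm = 158*0.46 + 9*0.54 = $77.54/kg

$77.54/kg


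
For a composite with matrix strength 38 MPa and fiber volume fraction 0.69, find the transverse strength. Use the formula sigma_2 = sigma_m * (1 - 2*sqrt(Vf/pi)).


factor = 1 - 2*sqrt(0.69/pi) = 0.0627
sigma_2 = 38 * 0.0627 = 2.38 MPa

2.38 MPa


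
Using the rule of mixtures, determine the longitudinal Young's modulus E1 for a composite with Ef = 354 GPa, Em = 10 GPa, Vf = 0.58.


E1 = Ef*Vf + Em*(1-Vf) = 354*0.58 + 10*0.42 = 209.52 GPa

209.52 GPa


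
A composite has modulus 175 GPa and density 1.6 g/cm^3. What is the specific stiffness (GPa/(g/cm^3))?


Specific stiffness = E/rho = 175/1.6 = 109.4 GPa/(g/cm^3)

109.4 GPa/(g/cm^3)


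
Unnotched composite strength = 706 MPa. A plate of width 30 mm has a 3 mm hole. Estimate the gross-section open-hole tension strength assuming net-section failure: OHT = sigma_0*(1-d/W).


OHT = sigma_0*(1-d/W) = 706*(1-3/30) = 635.4 MPa

635.4 MPa


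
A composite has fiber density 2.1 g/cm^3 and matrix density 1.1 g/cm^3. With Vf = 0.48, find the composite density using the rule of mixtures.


rho_c = rho_f*Vf + rho_m*(1-Vf) = 2.1*0.48 + 1.1*0.52 = 1.58 g/cm^3

1.58 g/cm^3


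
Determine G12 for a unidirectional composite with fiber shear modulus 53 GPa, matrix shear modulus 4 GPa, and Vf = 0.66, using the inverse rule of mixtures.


1/G12 = Vf/Gf + (1-Vf)/Gm = 0.66/53 + 0.34/4
G12 = 10.26 GPa

10.26 GPa


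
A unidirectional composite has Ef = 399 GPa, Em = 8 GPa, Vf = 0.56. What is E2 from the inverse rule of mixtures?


1/E2 = Vf/Ef + (1-Vf)/Em = 0.56/399 + 0.44/8
E2 = 17.73 GPa

17.73 GPa


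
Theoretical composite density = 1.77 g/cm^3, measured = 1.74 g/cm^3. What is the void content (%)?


Void% = (rho_theo - rho_actual)/rho_theo * 100 = (1.77 - 1.74)/1.77 * 100 = 1.69%

1.69%


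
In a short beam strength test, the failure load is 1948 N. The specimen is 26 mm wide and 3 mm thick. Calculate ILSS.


ILSS = 3F/(4bh) = 3*1948/(4*26*3) = 18.73 MPa

18.73 MPa


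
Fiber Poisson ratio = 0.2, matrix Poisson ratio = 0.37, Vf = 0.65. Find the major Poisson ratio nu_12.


nu_12 = nu_f*Vf + nu_m*(1-Vf) = 0.2*0.65 + 0.37*0.35 = 0.2595

0.2595


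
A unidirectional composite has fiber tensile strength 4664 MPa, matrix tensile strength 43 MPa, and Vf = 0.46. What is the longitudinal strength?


sigma_1 = sigma_f*Vf + sigma_m*(1-Vf) = 4664*0.46 + 43*0.54 = 2168.7 MPa

2168.7 MPa


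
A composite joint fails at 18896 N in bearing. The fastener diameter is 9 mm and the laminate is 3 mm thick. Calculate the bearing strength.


sigma_br = F/(d*h) = 18896/(9*3) = 699.9 MPa

699.9 MPa


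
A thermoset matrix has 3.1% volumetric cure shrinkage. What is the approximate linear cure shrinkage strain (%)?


Linear shrinkage ≈ vol_shrink/3 = 3.1/3 = 1.033%

1.033%


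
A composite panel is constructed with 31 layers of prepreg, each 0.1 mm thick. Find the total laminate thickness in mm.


h = n * t_ply = 31 * 0.1 = 3.1 mm

3.1 mm


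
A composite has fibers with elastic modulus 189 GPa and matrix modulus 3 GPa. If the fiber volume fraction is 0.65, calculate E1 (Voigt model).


E1 = Ef*Vf + Em*(1-Vf) = 189*0.65 + 3*0.35 = 123.9 GPa

123.9 GPa


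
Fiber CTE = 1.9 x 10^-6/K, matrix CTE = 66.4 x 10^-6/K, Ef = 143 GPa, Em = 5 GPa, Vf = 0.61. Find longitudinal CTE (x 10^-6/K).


E1 = Ef*Vf + Em*(1-Vf) = 89.18
alpha_1 = (alpha_f*Ef*Vf + alpha_m*Em*(1-Vf))/E1 = 3.31 x 10^-6/K

3.31 x 10^-6/K


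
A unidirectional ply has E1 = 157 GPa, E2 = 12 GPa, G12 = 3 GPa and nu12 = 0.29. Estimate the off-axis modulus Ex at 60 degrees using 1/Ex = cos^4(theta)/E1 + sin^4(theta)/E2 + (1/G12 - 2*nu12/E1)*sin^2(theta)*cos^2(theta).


cos^4(60) = 0.0625, sin^4(60) = 0.5625, sin^2(60)*cos^2(60) = 0.1875
1/G12 - 2*nu12/E1 = 1/3 - 2*0.29/157 = 0.329639 GPa^-1
1/Ex = 0.0625/157 + 0.5625/12 + 0.329639*0.1875 = 0.1090804 GPa^-1
Ex = 9.17 GPa

9.17 GPa


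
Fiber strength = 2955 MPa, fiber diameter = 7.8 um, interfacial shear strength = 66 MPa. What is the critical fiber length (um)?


Lc = sigma_f * d / (2 * tau_i) = 2955 * 7.8 / (2 * 66) = 174.6 um

174.6 um


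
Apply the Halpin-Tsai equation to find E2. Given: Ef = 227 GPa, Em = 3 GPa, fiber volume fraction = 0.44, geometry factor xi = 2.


eta = (Ef/Em - 1)/(Ef/Em + xi) = (75.6667 - 1)/(75.6667 + 2) = 0.9614
E2 = Em*(1+xi*eta*Vf)/(1-eta*Vf) = 9.6 GPa

9.6 GPa


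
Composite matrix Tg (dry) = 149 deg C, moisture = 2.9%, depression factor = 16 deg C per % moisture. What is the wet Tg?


Tg_wet = Tg_dry - k*moisture = 149 - 16*2.9 = 102.6 deg C

102.6 deg C


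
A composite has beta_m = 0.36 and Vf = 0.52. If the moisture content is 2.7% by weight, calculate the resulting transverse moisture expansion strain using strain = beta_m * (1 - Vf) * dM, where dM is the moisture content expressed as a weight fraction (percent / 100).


dM = 2.7/100 = 0.027
strain = beta_m * (1-Vf) * dM = 0.36 * 0.48 * 0.027 = 0.0046656

0.0046656


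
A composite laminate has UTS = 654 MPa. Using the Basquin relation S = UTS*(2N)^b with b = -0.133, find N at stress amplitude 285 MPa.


N = 0.5 * (S/UTS)^(1/b) = 0.5 * (285/654)^(1/-0.133) = 257.7789 cycles

257.7789 cycles


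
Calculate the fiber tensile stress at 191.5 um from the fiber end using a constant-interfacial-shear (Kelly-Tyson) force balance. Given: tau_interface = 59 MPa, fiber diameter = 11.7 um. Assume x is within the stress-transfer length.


Force balance: sigma_f * (pi*d^2/4) = tau * (pi*d) * x  ->  sigma_f = 4 * tau * x / d
sigma_f = 4 * 59 * 191.5 / 11.7 = 3862.7 MPa

3862.7 MPa


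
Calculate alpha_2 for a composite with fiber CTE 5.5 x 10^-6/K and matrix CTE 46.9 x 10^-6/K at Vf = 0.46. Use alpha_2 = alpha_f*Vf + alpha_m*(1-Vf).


alpha_2 = alpha_f*Vf + alpha_m*(1-Vf) = 5.5*0.46 + 46.9*0.54 = 27.9 x 10^-6/K

27.9 x 10^-6/K


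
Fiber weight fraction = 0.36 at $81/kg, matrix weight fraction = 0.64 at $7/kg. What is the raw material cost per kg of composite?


Cost = cost_f*Wf + cost_m*Wm = 81*0.36 + 7*0.64 = $33.64/kg

$33.64/kg


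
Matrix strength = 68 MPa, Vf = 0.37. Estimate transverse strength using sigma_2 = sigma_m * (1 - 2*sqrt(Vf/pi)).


factor = 1 - 2*sqrt(0.37/pi) = 0.3136
sigma_2 = 68 * 0.3136 = 21.33 MPa

21.33 MPa


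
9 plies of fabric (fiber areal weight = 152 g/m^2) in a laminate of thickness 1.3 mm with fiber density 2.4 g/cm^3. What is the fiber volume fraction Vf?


Vf = n * FAW / (rho_f * h * 1000) = 9 * 152 / (2.4 * 1.3 * 1000) = 0.4385

0.4385


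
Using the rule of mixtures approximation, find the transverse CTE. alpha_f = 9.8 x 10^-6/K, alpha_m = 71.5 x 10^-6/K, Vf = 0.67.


alpha_2 = alpha_f*Vf + alpha_m*(1-Vf) = 9.8*0.67 + 71.5*0.33 = 30.2 x 10^-6/K

30.2 x 10^-6/K


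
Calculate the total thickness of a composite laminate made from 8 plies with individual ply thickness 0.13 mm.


h = n * t_ply = 8 * 0.13 = 1.04 mm

1.04 mm


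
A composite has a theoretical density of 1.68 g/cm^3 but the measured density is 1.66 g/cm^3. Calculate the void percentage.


Void% = (rho_theo - rho_actual)/rho_theo * 100 = (1.68 - 1.66)/1.68 * 100 = 1.19%

1.19%


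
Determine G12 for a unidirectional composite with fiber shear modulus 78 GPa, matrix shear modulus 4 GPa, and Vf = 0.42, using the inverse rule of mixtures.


1/G12 = Vf/Gf + (1-Vf)/Gm = 0.42/78 + 0.58/4
G12 = 6.65 GPa

6.65 GPa


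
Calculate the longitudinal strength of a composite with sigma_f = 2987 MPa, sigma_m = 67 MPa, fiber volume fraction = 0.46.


sigma_1 = sigma_f*Vf + sigma_m*(1-Vf) = 2987*0.46 + 67*0.54 = 1410.2 MPa

1410.2 MPa


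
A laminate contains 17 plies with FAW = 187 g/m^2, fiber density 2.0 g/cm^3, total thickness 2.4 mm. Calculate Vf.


Vf = n * FAW / (rho_f * h * 1000) = 17 * 187 / (2.0 * 2.4 * 1000) = 0.6623

0.6623


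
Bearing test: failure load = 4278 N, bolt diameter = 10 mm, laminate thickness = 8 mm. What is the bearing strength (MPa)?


sigma_br = F/(d*h) = 4278/(10*8) = 53.5 MPa

53.5 MPa


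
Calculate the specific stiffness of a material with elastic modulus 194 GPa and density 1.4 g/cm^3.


Specific stiffness = E/rho = 194/1.4 = 138.6 GPa/(g/cm^3)

138.6 GPa/(g/cm^3)


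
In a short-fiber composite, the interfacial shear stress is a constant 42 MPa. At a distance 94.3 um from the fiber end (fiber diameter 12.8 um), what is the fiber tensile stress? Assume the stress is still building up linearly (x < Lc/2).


Force balance: sigma_f * (pi*d^2/4) = tau * (pi*d) * x  ->  sigma_f = 4 * tau * x / d
sigma_f = 4 * 42 * 94.3 / 12.8 = 1237.7 MPa

1237.7 MPa


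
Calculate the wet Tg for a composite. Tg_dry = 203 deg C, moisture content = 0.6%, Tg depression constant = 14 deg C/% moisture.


Tg_wet = Tg_dry - k*moisture = 203 - 14*0.6 = 194.6 deg C

194.6 deg C


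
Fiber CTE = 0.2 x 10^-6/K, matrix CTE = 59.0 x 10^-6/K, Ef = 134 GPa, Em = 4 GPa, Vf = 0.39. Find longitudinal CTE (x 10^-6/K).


E1 = Ef*Vf + Em*(1-Vf) = 54.7
alpha_1 = (alpha_f*Ef*Vf + alpha_m*Em*(1-Vf))/E1 = 2.82 x 10^-6/K

2.82 x 10^-6/K


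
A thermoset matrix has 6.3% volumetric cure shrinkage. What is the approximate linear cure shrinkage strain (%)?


Linear shrinkage ≈ vol_shrink/3 = 6.3/3 = 2.1%

2.1%
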